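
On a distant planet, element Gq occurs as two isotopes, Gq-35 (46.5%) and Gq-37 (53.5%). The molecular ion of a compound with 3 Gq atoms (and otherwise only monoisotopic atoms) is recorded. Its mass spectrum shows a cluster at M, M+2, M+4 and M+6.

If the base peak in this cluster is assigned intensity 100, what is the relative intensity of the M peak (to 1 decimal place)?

Binomial terms of (0.465 + 0.535)^3: M 0.1005, M+2 0.3470, M+4 0.3993, M+6 0.1531 → M+4 is the base peak.
P(M+4) = C(3,2) × 0.465^1 × 0.535^2 = 3 × 0.4650 × 0.286225 = 0.399284 (base)
P(M) = C(3,0) × 0.465^3 × 0.535^0 = 1 × 0.10054463 × 1.0000 = 0.100545
Relative intensity = 0.100545 / 0.399284 × 100 = 25.2

25.2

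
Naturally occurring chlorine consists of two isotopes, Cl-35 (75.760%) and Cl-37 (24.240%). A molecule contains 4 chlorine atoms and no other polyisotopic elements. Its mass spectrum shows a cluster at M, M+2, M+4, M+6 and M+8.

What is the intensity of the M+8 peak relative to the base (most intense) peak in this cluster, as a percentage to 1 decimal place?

Binomial terms of (0.75760 + 0.24240)^4: M 0.3294, M+2 0.4216, M+4 0.2023, M+6 0.0432, M+8 0.0035 → M+2 is the base peak.
P(M+2) = C(4,1) × 0.75760^3 × 0.24240^1 = 4 × 0.4348304 × 0.2424 = 0.421612 (base)
P(M+8) = C(4,4) × 0.75760^0 × 0.24240^4 = 1 × 1.0000 × 0.00345247 = 0.003452
Relative intensity = 0.003452 / 0.421612 × 100 = 0.8

0.8%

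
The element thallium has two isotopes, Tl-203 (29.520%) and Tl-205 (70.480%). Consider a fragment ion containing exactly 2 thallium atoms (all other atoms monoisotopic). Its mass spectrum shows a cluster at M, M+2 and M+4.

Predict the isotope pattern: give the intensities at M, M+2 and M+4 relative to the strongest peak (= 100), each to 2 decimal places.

The 2 Tl atoms are independent, so intensities follow the terms of (0.29520 + 0.70480)^2.
P(M) = 0.29520^2 = 0.087143
P(M+2) = 2 × 0.29520^1 × 0.70480^1 = 0.416114
P(M+4) = 0.70480^2 = 0.496743
The M+4 peak is largest (0.496743); scaling to 100 gives 17.54 : 83.77 : 100.00.

17.54 : 83.77 : 100.00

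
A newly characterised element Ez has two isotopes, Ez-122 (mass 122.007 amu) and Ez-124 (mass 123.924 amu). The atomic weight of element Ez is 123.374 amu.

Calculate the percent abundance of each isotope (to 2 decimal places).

Let x be the fractional abundance of Ez-122; then Ez-124 has abundance 1 − x.
122.007·x + 123.924·(1 − x) = 123.374
(122.007 − 123.924)·x = 123.374 − 123.924
x = -0.550 / -1.917 = 0.28691 → 28.69% Ez-122, 71.31% Ez-124.

Ez-122: 28.69%, Ez-124: 71.31%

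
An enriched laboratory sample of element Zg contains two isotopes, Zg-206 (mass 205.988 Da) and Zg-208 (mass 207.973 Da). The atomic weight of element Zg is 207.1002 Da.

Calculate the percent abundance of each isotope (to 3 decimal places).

Zg-206: 43.970%, Zg-208: 56.030%

With x = fraction of Zg-206 (so Zg-208 is 1 − x):
205.988·x + 207.973·(1 − x) = 207.1002
(205.988 − 207.973)·x = 207.1002 − 207.973
x = -0.8728 / -1.985 = 0.43970 → 43.970% Zg-206, 56.030% Zg-208.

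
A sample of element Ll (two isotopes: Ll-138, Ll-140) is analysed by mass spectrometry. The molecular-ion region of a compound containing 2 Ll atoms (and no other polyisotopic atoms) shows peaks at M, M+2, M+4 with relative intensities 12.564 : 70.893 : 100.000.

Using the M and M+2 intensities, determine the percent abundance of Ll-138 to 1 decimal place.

26.2%

Write p for the Ll-138 fraction. I(M+2)/I(M) = [C(2,1)·p^1·(1−p)] / p^2 = 2·(1−p)/p = 70.893/12.564 = 5.6426
(1−p)/p = 5.6426/2 = 2.8213  ⇒  p = 1/(1 + 2.8213) = 0.2617
Ll-138: 26.2%, Ll-140: 73.8%.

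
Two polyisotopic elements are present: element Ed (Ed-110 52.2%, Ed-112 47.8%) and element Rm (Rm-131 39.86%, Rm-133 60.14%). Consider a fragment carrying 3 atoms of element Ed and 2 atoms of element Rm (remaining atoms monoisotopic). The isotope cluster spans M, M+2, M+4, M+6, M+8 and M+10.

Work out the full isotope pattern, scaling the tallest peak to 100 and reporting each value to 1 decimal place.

Element Ed pattern (n=3): 0.14223665 : 0.39074206 : 0.35780594 : 0.10921535
Element Rm pattern (n=2): 0.15888196 : 0.47943608 : 0.36168196
Convolve the two distributions (both contribute in 2-u steps):
  M: 0.14223665×0.15888196 = 0.022599
  M+2: 0.14223665×0.47943608 + 0.39074206×0.15888196 = 0.130275
  M+4: 0.14223665×0.36168196 + 0.39074206×0.47943608 + 0.35780594×0.15888196 = 0.295629
  M+6: 0.39074206×0.36168196 + 0.35780594×0.47943608 + 0.10921535×0.15888196 = 0.330222
  M+8: 0.35780594×0.36168196 + 0.10921535×0.47943608 = 0.181774
  M+10: 0.10921535×0.36168196 = 0.039501
Scale to base peak (0.330222) = 100: 6.8 : 39.5 : 89.5 : 100.0 : 55.0 : 12.0

6.8 : 39.5 : 89.5 : 100.0 : 55.0 : 12.0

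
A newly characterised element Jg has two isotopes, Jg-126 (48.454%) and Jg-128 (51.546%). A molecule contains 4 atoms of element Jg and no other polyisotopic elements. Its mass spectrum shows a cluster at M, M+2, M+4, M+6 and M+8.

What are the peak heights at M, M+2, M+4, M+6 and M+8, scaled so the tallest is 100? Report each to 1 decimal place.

Expanding (0.48454 + 0.51546)^4:
P(M) = 0.48454^4 = 0.055121
P(M+2) = 4 × 0.48454^3 × 0.51546^1 = 0.234555
P(M+4) = 6 × 0.48454^2 × 0.51546^2 = 0.374283
P(M+6) = 4 × 0.48454^1 × 0.51546^3 = 0.265445
P(M+8) = 0.51546^4 = 0.070596
The M+4 peak is largest (0.374283); scaling to 100 gives 14.7 : 62.7 : 100.0 : 70.9 : 18.9.

14.7 : 62.7 : 100.0 : 70.9 : 18.9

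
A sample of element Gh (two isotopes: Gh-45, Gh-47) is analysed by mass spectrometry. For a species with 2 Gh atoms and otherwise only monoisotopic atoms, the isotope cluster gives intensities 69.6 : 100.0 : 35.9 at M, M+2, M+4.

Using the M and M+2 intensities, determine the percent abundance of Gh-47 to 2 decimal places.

Let p = fractional abundance of Gh-45. I(M+2)/I(M) = [C(2,1)·p^1·(1−p)] / p^2 = 2·(1−p)/p = 100.0/69.6 = 1.4368
(1−p)/p = 1.4368/2 = 0.7184  ⇒  p = 1/(1 + 0.7184) = 0.5819
Gh-45: 58.19%, Gh-47: 41.81%.

41.81%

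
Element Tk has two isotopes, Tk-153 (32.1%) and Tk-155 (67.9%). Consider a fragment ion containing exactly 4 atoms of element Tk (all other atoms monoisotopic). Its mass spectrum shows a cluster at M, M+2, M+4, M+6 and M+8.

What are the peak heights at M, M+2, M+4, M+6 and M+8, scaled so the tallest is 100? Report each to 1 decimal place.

Expanding (0.321 + 0.679)^4:
P(M) = 0.321^4 = 0.010617
P(M+2) = 4 × 0.321^3 × 0.679^1 = 0.089835
P(M+4) = 6 × 0.321^2 × 0.679^2 = 0.285037
P(M+6) = 4 × 0.321^1 × 0.679^3 = 0.401952
P(M+8) = 0.679^4 = 0.212559
The M+6 peak is largest (0.401952); scaling to 100 gives 2.6 : 22.3 : 70.9 : 100.0 : 52.9.

2.6 : 22.3 : 70.9 : 100.0 : 52.9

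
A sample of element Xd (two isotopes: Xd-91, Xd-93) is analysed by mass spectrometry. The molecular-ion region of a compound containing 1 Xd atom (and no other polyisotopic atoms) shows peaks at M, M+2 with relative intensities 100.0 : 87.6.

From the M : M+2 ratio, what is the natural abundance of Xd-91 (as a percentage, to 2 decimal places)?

53.30%

Write p for the Xd-91 fraction. I(M+2)/I(M) = [C(1,1)·p^0·(1−p)] / p^1 = 1·(1−p)/p = 87.6/100.0 = 0.8760
(1−p)/p = 0.8760/1 = 0.8760  ⇒  p = 1/(1 + 0.8760) = 0.5330
Xd-91: 53.30%, Xd-93: 46.70%.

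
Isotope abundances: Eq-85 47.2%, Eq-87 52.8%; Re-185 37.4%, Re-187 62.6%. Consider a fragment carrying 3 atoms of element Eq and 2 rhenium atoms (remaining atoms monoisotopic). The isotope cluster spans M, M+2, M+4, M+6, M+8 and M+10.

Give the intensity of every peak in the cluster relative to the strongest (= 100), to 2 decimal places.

Element Eq pattern (n=3): 0.10515405 : 0.35288986 : 0.39475814 : 0.14719795
Rhenium pattern (n=2): 0.139876 : 0.468248 : 0.391876
Convolve the two distributions (both contribute in 2-u steps):
  M: 0.10515405×0.139876 = 0.014709
  M+2: 0.10515405×0.468248 + 0.35288986×0.139876 = 0.098599
  M+4: 0.10515405×0.391876 + 0.35288986×0.468248 + 0.39475814×0.139876 = 0.261665
  M+6: 0.35288986×0.391876 + 0.39475814×0.468248 + 0.14719795×0.139876 = 0.343723
  M+8: 0.39475814×0.391876 + 0.14719795×0.468248 = 0.223621
  M+10: 0.14719795×0.391876 = 0.057683
Scale to base peak (0.343723) = 100: 4.28 : 28.69 : 76.13 : 100.00 : 65.06 : 16.78

4.28 : 28.69 : 76.13 : 100.00 : 65.06 : 16.78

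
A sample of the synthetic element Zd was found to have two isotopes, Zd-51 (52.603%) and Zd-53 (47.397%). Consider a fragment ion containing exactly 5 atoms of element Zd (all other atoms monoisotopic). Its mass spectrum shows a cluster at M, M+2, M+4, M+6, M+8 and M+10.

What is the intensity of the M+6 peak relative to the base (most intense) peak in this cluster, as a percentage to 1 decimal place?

Term probabilities: M 0.0403, M+2 0.1815, M+4 0.3270, M+6 0.2946, M+8 0.1327, M+10 0.0239. Base peak = M+4.
P(M+4) = C(5,2) × 0.52603^3 × 0.47397^2 = 10 × 0.14555648 × 0.22464756 = 0.326989 (base)
P(M+6) = C(5,3) × 0.52603^2 × 0.47397^3 = 10 × 0.27670756 × 0.1064762 = 0.294628
Relative intensity = 0.294628 / 0.326989 × 100 = 90.1

90.1%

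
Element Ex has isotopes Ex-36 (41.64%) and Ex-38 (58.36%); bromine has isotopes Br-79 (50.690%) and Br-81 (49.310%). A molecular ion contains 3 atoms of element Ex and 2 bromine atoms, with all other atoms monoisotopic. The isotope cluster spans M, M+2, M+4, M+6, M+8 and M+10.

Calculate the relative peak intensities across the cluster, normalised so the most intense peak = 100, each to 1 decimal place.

Element Ex pattern (n=3): 0.07219916 : 0.30356939 : 0.42546373 : 0.19876772
Bromine pattern (n=2): 0.25694761 : 0.49990478 : 0.24314761
Convolve the two distributions (both contribute in 2-u steps):
  M: 0.07219916×0.25694761 = 0.018551
  M+2: 0.07219916×0.49990478 + 0.30356939×0.25694761 = 0.114094
  M+4: 0.07219916×0.24314761 + 0.30356939×0.49990478 + 0.42546373×0.25694761 = 0.278633
  M+6: 0.30356939×0.24314761 + 0.42546373×0.49990478 + 0.19876772×0.25694761 = 0.337576
  M+8: 0.42546373×0.24314761 + 0.19876772×0.49990478 = 0.202815
  M+10: 0.19876772×0.24314761 = 0.048330
Scale to base peak (0.337576) = 100: 5.5 : 33.8 : 82.5 : 100.0 : 60.1 : 14.3

5.5 : 33.8 : 82.5 : 100.0 : 60.1 : 14.3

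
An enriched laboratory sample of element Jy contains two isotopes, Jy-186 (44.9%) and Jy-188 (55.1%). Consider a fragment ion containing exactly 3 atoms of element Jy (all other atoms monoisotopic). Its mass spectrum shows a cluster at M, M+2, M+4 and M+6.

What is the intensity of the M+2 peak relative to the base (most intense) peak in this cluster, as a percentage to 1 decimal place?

81.5%

Term probabilities: M 0.0905, M+2 0.3332, M+4 0.4090, M+6 0.1673. Base peak = M+4.
P(M+4) = C(3,2) × 0.449^1 × 0.551^2 = 3 × 0.4490 × 0.303601 = 0.408951 (base)
P(M+2) = C(3,1) × 0.449^2 × 0.551^1 = 3 × 0.201601 × 0.5510 = 0.333246
Relative intensity = 0.333246 / 0.408951 × 100 = 81.5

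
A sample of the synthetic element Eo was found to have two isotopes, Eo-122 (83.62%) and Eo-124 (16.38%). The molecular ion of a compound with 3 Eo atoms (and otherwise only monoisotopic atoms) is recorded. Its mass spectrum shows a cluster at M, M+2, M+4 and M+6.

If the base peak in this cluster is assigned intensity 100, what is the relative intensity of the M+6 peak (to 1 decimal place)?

Term probabilities: M 0.5847, M+2 0.3436, M+4 0.0673, M+6 0.0044. Base peak = M.
P(M) = C(3,0) × 0.8362^3 × 0.1638^0 = 1 × 0.58469649 × 1.0000 = 0.584696 (base)
P(M+6) = C(3,3) × 0.8362^0 × 0.1638^3 = 1 × 1.0000 × 0.00439483 = 0.004395
Relative intensity = 0.004395 / 0.584696 × 100 = 0.8

0.8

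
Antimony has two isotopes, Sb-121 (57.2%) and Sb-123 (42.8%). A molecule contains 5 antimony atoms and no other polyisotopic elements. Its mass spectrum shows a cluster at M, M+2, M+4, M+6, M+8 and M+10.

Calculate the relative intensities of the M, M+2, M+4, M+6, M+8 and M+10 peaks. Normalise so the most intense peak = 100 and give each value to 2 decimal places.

17.86 : 66.82 : 100.00 : 74.83 : 27.99 : 4.19

The 5 Sb atoms are independent, so intensities follow the terms of (0.572 + 0.428)^5.
P(M) = 0.572^5 = 0.061232
P(M+2) = 5 × 0.572^4 × 0.428^1 = 0.229086
P(M+4) = 10 × 0.572^3 × 0.428^2 = 0.342827
P(M+6) = 10 × 0.572^2 × 0.428^3 = 0.256521
P(M+8) = 5 × 0.572^1 × 0.428^4 = 0.095971
P(M+10) = 0.428^5 = 0.014362
The M+4 peak is largest (0.342827); scaling to 100 gives 17.86 : 66.82 : 100.00 : 74.83 : 27.99 : 4.19.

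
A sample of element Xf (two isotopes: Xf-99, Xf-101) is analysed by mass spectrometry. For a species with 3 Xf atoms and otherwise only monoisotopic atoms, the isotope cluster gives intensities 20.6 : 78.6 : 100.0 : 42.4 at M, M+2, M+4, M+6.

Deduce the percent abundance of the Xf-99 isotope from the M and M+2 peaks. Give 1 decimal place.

44.0%

Write p for the Xf-99 fraction. I(M+2)/I(M) = [C(3,1)·p^2·(1−p)] / p^3 = 3·(1−p)/p = 78.6/20.6 = 3.8155
(1−p)/p = 3.8155/3 = 1.2718  ⇒  p = 1/(1 + 1.2718) = 0.4402
Xf-99: 44.0%, Xf-101: 56.0%.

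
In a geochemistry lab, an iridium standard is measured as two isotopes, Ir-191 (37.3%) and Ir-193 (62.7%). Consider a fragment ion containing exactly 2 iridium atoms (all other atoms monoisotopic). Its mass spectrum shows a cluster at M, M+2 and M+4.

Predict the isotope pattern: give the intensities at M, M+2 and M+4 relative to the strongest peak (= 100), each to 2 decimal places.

29.74 : 100.00 : 84.05

The 2 Ir atoms are independent, so intensities follow the terms of (0.373 + 0.627)^2.
P(M) = 0.373^2 = 0.139129
P(M+2) = 2 × 0.373^1 × 0.627^1 = 0.467742
P(M+4) = 0.627^2 = 0.393129
The M+2 peak is largest (0.467742); scaling to 100 gives 29.74 : 100.00 : 84.05.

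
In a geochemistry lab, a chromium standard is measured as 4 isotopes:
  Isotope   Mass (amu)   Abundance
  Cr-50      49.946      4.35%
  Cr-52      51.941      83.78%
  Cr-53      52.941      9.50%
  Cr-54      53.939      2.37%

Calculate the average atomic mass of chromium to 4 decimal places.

51.9966 amu

Average mass = Σ (abundance × isotope mass) = 0.0435 × 49.946 + 0.8378 × 51.941 + 0.0950 × 52.941 + 0.0237 × 53.939
= 2.17265 + 43.51617 + 5.02940 + 1.27835 = 51.99657 amu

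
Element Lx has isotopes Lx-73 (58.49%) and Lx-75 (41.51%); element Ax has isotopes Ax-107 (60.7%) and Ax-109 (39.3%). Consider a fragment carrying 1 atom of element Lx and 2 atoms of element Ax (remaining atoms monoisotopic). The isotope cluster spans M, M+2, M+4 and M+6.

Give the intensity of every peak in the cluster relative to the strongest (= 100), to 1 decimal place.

49.9 : 100.0 : 66.8 : 14.8

Element Lx pattern (n=1): 0.5849 : 0.4151
Element Ax pattern (n=2): 0.368449 : 0.477102 : 0.154449
Convolve the two distributions (both contribute in 2-u steps):
  M: 0.5849×0.368449 = 0.215506
  M+2: 0.5849×0.477102 + 0.4151×0.368449 = 0.432000
  M+4: 0.5849×0.154449 + 0.4151×0.477102 = 0.288382
  M+6: 0.4151×0.154449 = 0.064112
Scale to base peak (0.432000) = 100: 49.9 : 100.0 : 66.8 : 14.8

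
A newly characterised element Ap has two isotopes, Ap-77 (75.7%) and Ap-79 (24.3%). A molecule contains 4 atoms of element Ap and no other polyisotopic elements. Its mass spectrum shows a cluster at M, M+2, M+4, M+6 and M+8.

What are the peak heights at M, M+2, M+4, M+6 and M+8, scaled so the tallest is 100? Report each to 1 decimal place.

The 4 Ap atoms are independent, so intensities follow the terms of (0.757 + 0.243)^4.
P(M) = 0.757^4 = 0.328385
P(M+2) = 4 × 0.757^3 × 0.243^1 = 0.421652
P(M+4) = 6 × 0.757^2 × 0.243^2 = 0.203028
P(M+6) = 4 × 0.757^1 × 0.243^3 = 0.043448
P(M+8) = 0.243^4 = 0.003487
The M+2 peak is largest (0.421652); scaling to 100 gives 77.9 : 100.0 : 48.2 : 10.3 : 0.8.

77.9 : 100.0 : 48.2 : 10.3 : 0.8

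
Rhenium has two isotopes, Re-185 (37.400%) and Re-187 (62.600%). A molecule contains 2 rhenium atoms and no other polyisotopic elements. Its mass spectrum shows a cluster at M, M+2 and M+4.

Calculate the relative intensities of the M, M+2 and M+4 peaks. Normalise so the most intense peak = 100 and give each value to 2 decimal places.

29.87 : 100.00 : 83.69

Expanding (0.37400 + 0.62600)^2:
P(M) = 0.37400^2 = 0.139876
P(M+2) = 2 × 0.37400^1 × 0.62600^1 = 0.468248
P(M+4) = 0.62600^2 = 0.391876
The M+2 peak is largest (0.468248); scaling to 100 gives 29.87 : 100.00 : 83.69.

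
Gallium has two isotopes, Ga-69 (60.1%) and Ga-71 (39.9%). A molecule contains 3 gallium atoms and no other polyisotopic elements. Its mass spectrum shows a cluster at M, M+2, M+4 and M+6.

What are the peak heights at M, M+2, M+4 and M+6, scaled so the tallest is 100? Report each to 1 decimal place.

50.2 : 100.0 : 66.4 : 14.7

The 3 Ga atoms are independent, so intensities follow the terms of (0.601 + 0.399)^3.
P(M) = 0.601^3 = 0.217082
P(M+2) = 3 × 0.601^2 × 0.399^1 = 0.432358
P(M+4) = 3 × 0.601^1 × 0.399^2 = 0.287039
P(M+6) = 0.399^3 = 0.063521
The M+2 peak is largest (0.432358); scaling to 100 gives 50.2 : 100.0 : 66.4 : 14.7.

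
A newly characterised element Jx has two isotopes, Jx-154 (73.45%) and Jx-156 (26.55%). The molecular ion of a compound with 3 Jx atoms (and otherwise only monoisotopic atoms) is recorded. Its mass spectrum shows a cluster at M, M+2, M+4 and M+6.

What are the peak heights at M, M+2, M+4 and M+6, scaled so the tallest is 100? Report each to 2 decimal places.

92.22 : 100.00 : 36.15 : 4.36

The 3 Jx atoms are independent, so intensities follow the terms of (0.7345 + 0.2655)^3.
P(M) = 0.7345^3 = 0.396256
P(M+2) = 3 × 0.7345^2 × 0.2655^1 = 0.429704
P(M+4) = 3 × 0.7345^1 × 0.2655^2 = 0.155325
P(M+6) = 0.2655^3 = 0.018715
The M+2 peak is largest (0.429704); scaling to 100 gives 92.22 : 100.00 : 36.15 : 4.36.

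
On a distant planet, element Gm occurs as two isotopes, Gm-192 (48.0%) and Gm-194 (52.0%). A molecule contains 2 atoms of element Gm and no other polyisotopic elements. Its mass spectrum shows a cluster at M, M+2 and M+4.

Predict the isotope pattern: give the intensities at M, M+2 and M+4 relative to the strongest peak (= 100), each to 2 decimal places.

Each Gm atom is independently Gm-192 (p = 0.480) or Gm-194 (q = 0.520); the cluster is the binomial expansion (p + q)^2.
P(M) = 0.480^2 = 0.230400
P(M+2) = 2 × 0.480^1 × 0.520^1 = 0.499200
P(M+4) = 0.520^2 = 0.270400
The M+2 peak is largest (0.499200); scaling to 100 gives 46.15 : 100.00 : 54.17.

46.15 : 100.00 : 54.17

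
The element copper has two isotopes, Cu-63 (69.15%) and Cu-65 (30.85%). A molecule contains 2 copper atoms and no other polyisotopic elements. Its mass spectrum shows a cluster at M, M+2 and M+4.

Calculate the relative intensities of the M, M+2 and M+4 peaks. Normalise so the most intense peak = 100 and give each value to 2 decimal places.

100.00 : 89.23 : 19.90

The 2 Cu atoms are independent, so intensities follow the terms of (0.6915 + 0.3085)^2.
P(M) = 0.6915^2 = 0.478172
P(M+2) = 2 × 0.6915^1 × 0.3085^1 = 0.426656
P(M+4) = 0.3085^2 = 0.095172
The M peak is largest (0.478172); scaling to 100 gives 100.00 : 89.23 : 19.90.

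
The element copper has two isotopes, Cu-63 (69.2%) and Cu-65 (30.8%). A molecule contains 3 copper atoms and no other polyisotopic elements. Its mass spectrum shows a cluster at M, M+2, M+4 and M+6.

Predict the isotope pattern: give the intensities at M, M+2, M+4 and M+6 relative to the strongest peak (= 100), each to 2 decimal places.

The 3 Cu atoms are independent, so intensities follow the terms of (0.692 + 0.308)^3.
P(M) = 0.692^3 = 0.331374
P(M+2) = 3 × 0.692^2 × 0.308^1 = 0.442470
P(M+4) = 3 × 0.692^1 × 0.308^2 = 0.196938
P(M+6) = 0.308^3 = 0.029218
The M+2 peak is largest (0.442470); scaling to 100 gives 74.89 : 100.00 : 44.51 : 6.60.

74.89 : 100.00 : 44.51 : 6.60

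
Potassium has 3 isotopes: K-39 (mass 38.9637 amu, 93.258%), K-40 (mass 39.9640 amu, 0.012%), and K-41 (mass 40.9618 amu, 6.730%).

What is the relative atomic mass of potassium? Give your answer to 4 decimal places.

Weight each isotope mass by its fractional abundance: 0.93258 × 38.9637 + 0.00012 × 39.9640 + 0.06730 × 40.9618
= 36.33677 + 0.00480 + 2.75673 = 39.09830 amu

39.0983 amu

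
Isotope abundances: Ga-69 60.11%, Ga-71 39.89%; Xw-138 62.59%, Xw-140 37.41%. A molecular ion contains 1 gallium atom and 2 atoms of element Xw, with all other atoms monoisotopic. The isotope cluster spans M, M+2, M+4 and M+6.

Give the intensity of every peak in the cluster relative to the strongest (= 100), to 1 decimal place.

53.8 : 100.0 : 61.9 : 12.8

Gallium pattern (n=1): 0.6011 : 0.3989
Element Xw pattern (n=2): 0.39175081 : 0.46829838 : 0.13995081
Convolve the two distributions (both contribute in 2-u steps):
  M: 0.6011×0.39175081 = 0.235481
  M+2: 0.6011×0.46829838 + 0.3989×0.39175081 = 0.437764
  M+4: 0.6011×0.13995081 + 0.3989×0.46829838 = 0.270929
  M+6: 0.3989×0.13995081 = 0.055826
Scale to base peak (0.437764) = 100: 53.8 : 100.0 : 61.9 : 12.8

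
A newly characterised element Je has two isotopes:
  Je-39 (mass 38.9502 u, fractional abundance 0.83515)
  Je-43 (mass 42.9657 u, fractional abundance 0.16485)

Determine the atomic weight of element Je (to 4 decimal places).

Ar = Σ fᵢ·mᵢ = 0.83515 × 38.9502 + 0.16485 × 42.9657
= 32.52926 + 7.08290 = 39.61216 u

39.6122 u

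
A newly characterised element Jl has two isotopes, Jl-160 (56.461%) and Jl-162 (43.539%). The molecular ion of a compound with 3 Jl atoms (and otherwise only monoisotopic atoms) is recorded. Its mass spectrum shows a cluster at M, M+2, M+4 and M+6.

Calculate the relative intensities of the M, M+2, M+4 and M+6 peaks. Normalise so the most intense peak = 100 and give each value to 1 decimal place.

The 3 Jl atoms are independent, so intensities follow the terms of (0.56461 + 0.43539)^3.
P(M) = 0.56461^3 = 0.179989
P(M+2) = 3 × 0.56461^2 × 0.43539^1 = 0.416387
P(M+4) = 3 × 0.56461^1 × 0.43539^2 = 0.321090
P(M+6) = 0.43539^3 = 0.082534
The M+2 peak is largest (0.416387); scaling to 100 gives 43.2 : 100.0 : 77.1 : 19.8.

43.2 : 100.0 : 77.1 : 19.8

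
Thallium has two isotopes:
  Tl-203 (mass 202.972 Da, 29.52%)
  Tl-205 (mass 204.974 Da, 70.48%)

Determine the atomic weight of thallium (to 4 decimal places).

204.3830 Da

The abundance-weighted mean is 0.2952 × 202.972 + 0.7048 × 204.974
= 59.91733 + 144.46568 = 204.38301 Da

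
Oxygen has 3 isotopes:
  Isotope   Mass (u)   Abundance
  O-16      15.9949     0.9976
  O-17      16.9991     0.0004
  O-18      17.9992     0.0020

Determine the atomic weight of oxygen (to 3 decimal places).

Ar = Σ fᵢ·mᵢ = 0.9976 × 15.9949 + 0.0004 × 16.9991 + 0.0020 × 17.9992
= 15.95651 + 0.00680 + 0.03600 = 15.99931 u

15.999 u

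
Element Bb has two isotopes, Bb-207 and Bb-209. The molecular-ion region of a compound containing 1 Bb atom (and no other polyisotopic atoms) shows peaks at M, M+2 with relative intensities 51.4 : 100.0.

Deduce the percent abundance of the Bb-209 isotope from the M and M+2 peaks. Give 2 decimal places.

Write p for the Bb-207 fraction. I(M+2)/I(M) = [C(1,1)·p^0·(1−p)] / p^1 = 1·(1−p)/p = 100.0/51.4 = 1.9455
(1−p)/p = 1.9455/1 = 1.9455  ⇒  p = 1/(1 + 1.9455) = 0.3395
Bb-207: 33.95%, Bb-209: 66.05%.

66.05%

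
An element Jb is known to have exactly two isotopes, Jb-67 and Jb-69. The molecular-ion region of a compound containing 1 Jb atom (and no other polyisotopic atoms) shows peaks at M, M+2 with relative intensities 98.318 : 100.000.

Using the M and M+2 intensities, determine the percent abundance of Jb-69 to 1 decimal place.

50.4%

Let p = fractional abundance of Jb-67. I(M+2)/I(M) = [C(1,1)·p^0·(1−p)] / p^1 = 1·(1−p)/p = 100.000/98.318 = 1.0171
(1−p)/p = 1.0171/1 = 1.0171  ⇒  p = 1/(1 + 1.0171) = 0.4958
Jb-67: 49.6%, Jb-69: 50.4%.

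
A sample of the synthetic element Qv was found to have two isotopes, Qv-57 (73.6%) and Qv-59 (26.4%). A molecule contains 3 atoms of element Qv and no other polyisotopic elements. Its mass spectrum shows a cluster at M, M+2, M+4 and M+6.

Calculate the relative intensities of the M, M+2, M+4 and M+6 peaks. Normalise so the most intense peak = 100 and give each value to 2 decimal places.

92.93 : 100.00 : 35.87 : 4.29

Expanding (0.736 + 0.264)^3:
P(M) = 0.736^3 = 0.398688
P(M+2) = 3 × 0.736^2 × 0.264^1 = 0.429023
P(M+4) = 3 × 0.736^1 × 0.264^2 = 0.153889
P(M+6) = 0.264^3 = 0.018400
The M+2 peak is largest (0.429023); scaling to 100 gives 92.93 : 100.00 : 35.87 : 4.29.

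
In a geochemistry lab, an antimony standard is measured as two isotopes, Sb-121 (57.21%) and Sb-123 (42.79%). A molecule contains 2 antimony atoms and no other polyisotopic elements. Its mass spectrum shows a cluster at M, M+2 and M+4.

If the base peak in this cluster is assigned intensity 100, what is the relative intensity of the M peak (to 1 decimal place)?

Term probabilities: M 0.3273, M+2 0.4896, M+4 0.1831. Base peak = M+2.
P(M+2) = C(2,1) × 0.5721^1 × 0.4279^1 = 2 × 0.5721 × 0.4279 = 0.489603 (base)
P(M) = C(2,0) × 0.5721^2 × 0.4279^0 = 1 × 0.32729841 × 1.0000 = 0.327298
Relative intensity = 0.327298 / 0.489603 × 100 = 66.8

66.8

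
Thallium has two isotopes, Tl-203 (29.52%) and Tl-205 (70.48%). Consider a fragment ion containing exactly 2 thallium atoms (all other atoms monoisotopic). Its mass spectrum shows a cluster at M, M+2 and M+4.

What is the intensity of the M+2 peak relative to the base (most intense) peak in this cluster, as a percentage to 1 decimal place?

Term probabilities: M 0.0871, M+2 0.4161, M+4 0.4967. Base peak = M+4.
P(M+4) = C(2,2) × 0.2952^0 × 0.7048^2 = 1 × 1.0000 × 0.49674304 = 0.496743 (base)
P(M+2) = C(2,1) × 0.2952^1 × 0.7048^1 = 2 × 0.2952 × 0.7048 = 0.416114
Relative intensity = 0.416114 / 0.496743 × 100 = 83.8

83.8%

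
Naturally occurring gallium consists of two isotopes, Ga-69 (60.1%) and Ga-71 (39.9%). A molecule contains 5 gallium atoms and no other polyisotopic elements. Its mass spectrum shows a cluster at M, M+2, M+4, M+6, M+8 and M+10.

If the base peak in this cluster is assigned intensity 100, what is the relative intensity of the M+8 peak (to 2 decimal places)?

22.04

(0.601 + 0.399)^5 gives M 0.0784, M+2 0.2603, M+4 0.3456, M+6 0.2294, M+8 0.0762, M+10 0.0101; the largest is M+4.
P(M+4) = C(5,2) × 0.601^3 × 0.399^2 = 10 × 0.2170818 × 0.159201 = 0.345596 (base)
P(M+8) = C(5,4) × 0.601^1 × 0.399^4 = 5 × 0.6010 × 0.02534496 = 0.076162
Relative intensity = 0.076162 / 0.345596 × 100 = 22.04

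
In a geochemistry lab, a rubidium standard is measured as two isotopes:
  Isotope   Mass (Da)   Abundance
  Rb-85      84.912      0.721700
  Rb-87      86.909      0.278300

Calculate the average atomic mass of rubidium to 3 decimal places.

Ar = Σ fᵢ·mᵢ = 0.721700 × 84.912 + 0.278300 × 86.909
= 61.2810 + 24.1868 = 85.4678 Da

85.468 Da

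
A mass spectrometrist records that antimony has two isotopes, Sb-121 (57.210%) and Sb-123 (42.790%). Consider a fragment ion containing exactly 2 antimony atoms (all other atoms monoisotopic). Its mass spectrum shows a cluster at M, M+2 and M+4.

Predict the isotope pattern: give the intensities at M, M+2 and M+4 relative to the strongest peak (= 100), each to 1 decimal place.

Each Sb atom is independently Sb-121 (p = 0.57210) or Sb-123 (q = 0.42790); the cluster is the binomial expansion (p + q)^2.
P(M) = 0.57210^2 = 0.327298
P(M+2) = 2 × 0.57210^1 × 0.42790^1 = 0.489603
P(M+4) = 0.42790^2 = 0.183098
The M+2 peak is largest (0.489603); scaling to 100 gives 66.8 : 100.0 : 37.4.

66.8 : 100.0 : 37.4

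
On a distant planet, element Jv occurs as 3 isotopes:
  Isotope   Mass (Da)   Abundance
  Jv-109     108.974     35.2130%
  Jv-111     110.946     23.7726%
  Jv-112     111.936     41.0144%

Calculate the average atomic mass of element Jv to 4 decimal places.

110.6576 Da

Average mass = Σ (abundance × isotope mass) = 0.352130 × 108.974 + 0.237726 × 110.946 + 0.410144 × 111.936
= 38.37301 + 26.37475 + 45.90988 = 110.65764 Da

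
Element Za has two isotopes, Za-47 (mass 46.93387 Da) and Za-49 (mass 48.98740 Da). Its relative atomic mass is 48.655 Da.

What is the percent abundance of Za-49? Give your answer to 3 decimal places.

Writing the weighted mean with unknown fraction x of Za-47:
46.93387·x + 48.98740·(1 − x) = 48.655
(46.93387 − 48.98740)·x = 48.655 − 48.98740
x = -0.33240 / -2.05353 = 0.16187 → 16.187% Za-47, 83.813% Za-49.

83.813%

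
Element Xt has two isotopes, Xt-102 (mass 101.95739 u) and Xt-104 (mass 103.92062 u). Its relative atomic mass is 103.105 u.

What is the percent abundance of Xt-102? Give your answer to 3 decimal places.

41.545%

With x = fraction of Xt-102 (so Xt-104 is 1 − x):
101.95739·x + 103.92062·(1 − x) = 103.105
(101.95739 − 103.92062)·x = 103.105 − 103.92062
x = -0.81562 / -1.96323 = 0.41545 → 41.545% Xt-102, 58.455% Xt-104.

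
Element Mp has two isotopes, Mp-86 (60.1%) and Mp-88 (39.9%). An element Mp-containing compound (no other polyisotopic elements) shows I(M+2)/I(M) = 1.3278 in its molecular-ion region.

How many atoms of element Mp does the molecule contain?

2

The M+2/M ratio from n Mp atoms is n · q/p = n · 0.399/0.601.
n = 1.3278 × 0.601/0.399 = 2.00 ≈ 2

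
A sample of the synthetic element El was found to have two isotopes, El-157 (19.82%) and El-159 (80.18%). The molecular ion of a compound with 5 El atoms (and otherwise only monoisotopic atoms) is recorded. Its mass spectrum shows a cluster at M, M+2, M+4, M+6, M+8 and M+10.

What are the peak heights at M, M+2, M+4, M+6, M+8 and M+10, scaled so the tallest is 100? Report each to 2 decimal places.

Expanding (0.1982 + 0.8018)^5:
P(M) = 0.1982^5 = 0.000306
P(M+2) = 5 × 0.1982^4 × 0.8018^1 = 0.006187
P(M+4) = 10 × 0.1982^3 × 0.8018^2 = 0.050054
P(M+6) = 10 × 0.1982^2 × 0.8018^3 = 0.202491
P(M+8) = 5 × 0.1982^1 × 0.8018^4 = 0.409579
P(M+10) = 0.8018^5 = 0.331383
The M+8 peak is largest (0.409579); scaling to 100 gives 0.07 : 1.51 : 12.22 : 49.44 : 100.00 : 80.91.

0.07 : 1.51 : 12.22 : 49.44 : 100.00 : 80.91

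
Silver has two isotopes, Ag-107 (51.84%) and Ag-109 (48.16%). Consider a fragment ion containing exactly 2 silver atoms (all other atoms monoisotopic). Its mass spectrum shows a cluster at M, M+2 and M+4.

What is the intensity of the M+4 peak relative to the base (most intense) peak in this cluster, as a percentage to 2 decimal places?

(0.5184 + 0.4816)^2 gives M 0.2687, M+2 0.4993, M+4 0.2319; the largest is M+2.
P(M+2) = C(2,1) × 0.5184^1 × 0.4816^1 = 2 × 0.5184 × 0.4816 = 0.499323 (base)
P(M+4) = C(2,2) × 0.5184^0 × 0.4816^2 = 1 × 1.0000 × 0.23193856 = 0.231939
Relative intensity = 0.231939 / 0.499323 × 100 = 46.45

46.45%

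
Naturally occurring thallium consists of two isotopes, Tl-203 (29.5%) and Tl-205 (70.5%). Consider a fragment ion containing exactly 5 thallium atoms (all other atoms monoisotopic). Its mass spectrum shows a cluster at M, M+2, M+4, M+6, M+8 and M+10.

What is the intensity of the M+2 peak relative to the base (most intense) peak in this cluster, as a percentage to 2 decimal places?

7.33%

(0.295 + 0.705)^5 gives M 0.0022, M+2 0.0267, M+4 0.1276, M+6 0.3049, M+8 0.3644, M+10 0.1742; the largest is M+8.
P(M+8) = C(5,4) × 0.295^1 × 0.705^4 = 5 × 0.2950 × 0.24703385 = 0.364375 (base)
P(M+2) = C(5,1) × 0.295^4 × 0.705^1 = 5 × 0.00757335 × 0.7050 = 0.026696
Relative intensity = 0.026696 / 0.364375 × 100 = 7.33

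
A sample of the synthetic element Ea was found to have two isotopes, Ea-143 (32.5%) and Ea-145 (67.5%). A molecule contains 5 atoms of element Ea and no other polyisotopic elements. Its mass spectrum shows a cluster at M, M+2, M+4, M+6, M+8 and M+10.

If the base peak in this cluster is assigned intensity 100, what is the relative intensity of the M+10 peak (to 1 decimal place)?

(0.325 + 0.675)^5 gives M 0.0036, M+2 0.0377, M+4 0.1564, M+6 0.3248, M+8 0.3373, M+10 0.1401; the largest is M+8.
P(M+8) = C(5,4) × 0.325^1 × 0.675^4 = 5 × 0.3250 × 0.20759414 = 0.337340 (base)
P(M+10) = C(5,5) × 0.325^0 × 0.675^5 = 1 × 1.0000 × 0.14012604 = 0.140126
Relative intensity = 0.140126 / 0.337340 × 100 = 41.5

41.5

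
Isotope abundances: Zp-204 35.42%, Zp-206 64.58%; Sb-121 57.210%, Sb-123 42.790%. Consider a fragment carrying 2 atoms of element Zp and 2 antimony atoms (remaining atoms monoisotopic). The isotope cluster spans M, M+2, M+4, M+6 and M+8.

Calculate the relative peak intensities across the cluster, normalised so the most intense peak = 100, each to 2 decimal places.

Element Zp pattern (n=2): 0.12545764 : 0.45748472 : 0.41705764
Antimony pattern (n=2): 0.32729841 : 0.48960318 : 0.18309841
Convolve the two distributions (both contribute in 2-u steps):
  M: 0.12545764×0.32729841 = 0.041062
  M+2: 0.12545764×0.48960318 + 0.45748472×0.32729841 = 0.211158
  M+4: 0.12545764×0.18309841 + 0.45748472×0.48960318 + 0.41705764×0.32729841 = 0.383459
  M+6: 0.45748472×0.18309841 + 0.41705764×0.48960318 = 0.287957
  M+8: 0.41705764×0.18309841 = 0.076363
Scale to base peak (0.383459) = 100: 10.71 : 55.07 : 100.00 : 75.09 : 19.91

10.71 : 55.07 : 100.00 : 75.09 : 19.91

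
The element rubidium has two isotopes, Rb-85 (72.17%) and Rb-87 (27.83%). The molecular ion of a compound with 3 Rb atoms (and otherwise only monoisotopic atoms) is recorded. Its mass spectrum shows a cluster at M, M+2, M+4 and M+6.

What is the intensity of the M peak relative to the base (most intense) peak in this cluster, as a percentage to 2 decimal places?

Binomial terms of (0.7217 + 0.2783)^3: M 0.3759, M+2 0.4349, M+4 0.1677, M+6 0.0216 → M+2 is the base peak.
P(M+2) = C(3,1) × 0.7217^2 × 0.2783^1 = 3 × 0.52085089 × 0.2783 = 0.434858 (base)
P(M) = C(3,0) × 0.7217^3 × 0.2783^0 = 1 × 0.37589809 × 1.0000 = 0.375898
Relative intensity = 0.375898 / 0.434858 × 100 = 86.44

86.44%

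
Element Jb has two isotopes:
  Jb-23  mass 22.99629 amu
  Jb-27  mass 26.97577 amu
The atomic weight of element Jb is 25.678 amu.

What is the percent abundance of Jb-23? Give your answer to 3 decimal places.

With x = fraction of Jb-23 (so Jb-27 is 1 − x):
22.99629·x + 26.97577·(1 − x) = 25.678
(22.99629 − 26.97577)·x = 25.678 − 26.97577
x = -1.29777 / -3.97948 = 0.32612 → 32.612% Jb-23, 67.388% Jb-27.

32.612%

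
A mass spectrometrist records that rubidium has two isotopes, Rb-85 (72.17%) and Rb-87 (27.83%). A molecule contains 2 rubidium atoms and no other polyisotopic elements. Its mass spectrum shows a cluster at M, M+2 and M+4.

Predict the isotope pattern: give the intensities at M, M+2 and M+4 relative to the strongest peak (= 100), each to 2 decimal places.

The 2 Rb atoms are independent, so intensities follow the terms of (0.7217 + 0.2783)^2.
P(M) = 0.7217^2 = 0.520851
P(M+2) = 2 × 0.7217^1 × 0.2783^1 = 0.401698
P(M+4) = 0.2783^2 = 0.077451
The M peak is largest (0.520851); scaling to 100 gives 100.00 : 77.12 : 14.87.

100.00 : 77.12 : 14.87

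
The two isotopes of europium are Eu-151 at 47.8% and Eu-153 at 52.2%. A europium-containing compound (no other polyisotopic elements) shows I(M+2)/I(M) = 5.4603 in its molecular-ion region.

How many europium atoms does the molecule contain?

5

The M+2/M ratio from n Eu atoms is n · q/p = n · 0.522/0.478.
n = 5.4603 × 0.478/0.522 = 5.00 ≈ 5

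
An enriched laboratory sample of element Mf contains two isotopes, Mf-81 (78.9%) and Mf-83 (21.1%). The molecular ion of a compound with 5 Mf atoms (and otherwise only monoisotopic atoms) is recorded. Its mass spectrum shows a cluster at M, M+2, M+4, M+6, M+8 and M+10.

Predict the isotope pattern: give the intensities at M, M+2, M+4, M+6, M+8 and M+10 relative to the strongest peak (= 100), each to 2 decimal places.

74.79 : 100.00 : 53.49 : 14.30 : 1.91 : 0.10

Expanding (0.789 + 0.211)^5:
P(M) = 0.789^5 = 0.305763
P(M+2) = 5 × 0.789^4 × 0.211^1 = 0.408847
P(M+4) = 10 × 0.789^3 × 0.211^2 = 0.218673
P(M+6) = 10 × 0.789^2 × 0.211^3 = 0.058479
P(M+8) = 5 × 0.789^1 × 0.211^4 = 0.007819
P(M+10) = 0.211^5 = 0.000418
The M+2 peak is largest (0.408847); scaling to 100 gives 74.79 : 100.00 : 53.49 : 14.30 : 1.91 : 0.10.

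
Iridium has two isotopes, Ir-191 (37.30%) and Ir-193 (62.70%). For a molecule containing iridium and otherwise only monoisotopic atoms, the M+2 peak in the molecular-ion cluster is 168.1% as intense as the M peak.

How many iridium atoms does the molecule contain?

With n Ir atoms, P(M+2)/P(M) = C(n,1)·p^(n−1)q / p^n = n·q/p = n · 0.6270/0.3730.
n = 1.681 × 0.3730/0.6270 = 1.00 ≈ 1

1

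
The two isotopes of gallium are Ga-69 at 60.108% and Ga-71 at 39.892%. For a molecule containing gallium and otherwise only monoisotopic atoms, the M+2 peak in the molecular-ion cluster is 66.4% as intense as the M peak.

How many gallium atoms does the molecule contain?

The M+2/M ratio from n Ga atoms is n · q/p = n · 0.39892/0.60108.
n = 0.664 × 0.60108/0.39892 = 1.00 ≈ 1

1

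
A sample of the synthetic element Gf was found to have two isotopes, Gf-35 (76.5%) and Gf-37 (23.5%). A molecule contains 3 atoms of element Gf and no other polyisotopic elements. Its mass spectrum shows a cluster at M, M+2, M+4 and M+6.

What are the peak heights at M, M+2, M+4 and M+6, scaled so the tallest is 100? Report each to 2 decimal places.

100.00 : 92.16 : 28.31 : 2.90

Expanding (0.765 + 0.235)^3:
P(M) = 0.765^3 = 0.447697
P(M+2) = 3 × 0.765^2 × 0.235^1 = 0.412584
P(M+4) = 3 × 0.765^1 × 0.235^2 = 0.126741
P(M+6) = 0.235^3 = 0.012978
The M peak is largest (0.447697); scaling to 100 gives 100.00 : 92.16 : 28.31 : 2.90.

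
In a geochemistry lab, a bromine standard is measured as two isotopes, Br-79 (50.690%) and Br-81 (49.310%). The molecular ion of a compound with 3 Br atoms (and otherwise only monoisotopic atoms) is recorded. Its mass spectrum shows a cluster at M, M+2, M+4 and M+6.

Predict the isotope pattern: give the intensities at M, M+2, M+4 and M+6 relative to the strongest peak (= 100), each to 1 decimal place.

Expanding (0.50690 + 0.49310)^3:
P(M) = 0.50690^3 = 0.130247
P(M+2) = 3 × 0.50690^2 × 0.49310^1 = 0.380103
P(M+4) = 3 × 0.50690^1 × 0.49310^2 = 0.369755
P(M+6) = 0.49310^3 = 0.119896
The M+2 peak is largest (0.380103); scaling to 100 gives 34.3 : 100.0 : 97.3 : 31.5.

34.3 : 100.0 : 97.3 : 31.5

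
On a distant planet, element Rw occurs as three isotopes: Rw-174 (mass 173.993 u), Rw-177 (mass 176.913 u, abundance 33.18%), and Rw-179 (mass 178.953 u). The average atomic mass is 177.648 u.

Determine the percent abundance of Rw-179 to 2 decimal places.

54.16%

The remaining 66.82% is split between Rw-174 (fraction x) and Rw-179 (fraction 0.6682 − x).
Substituting: 173.993x + 178.953(0.6682 − x) = 118.9482666
(173.993 − 178.953)x = -0.628128  ⇒  x = 0.12664, y = 0.54156
Rw-174: 12.66%, Rw-179: 54.16%.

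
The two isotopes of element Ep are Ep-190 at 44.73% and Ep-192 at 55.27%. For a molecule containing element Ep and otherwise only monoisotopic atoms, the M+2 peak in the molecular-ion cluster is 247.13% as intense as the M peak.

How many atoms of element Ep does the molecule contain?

2

The M+2/M ratio from n Ep atoms is n · q/p = n · 0.5527/0.4473.
n = 2.4713 × 0.4473/0.5527 = 2.00 ≈ 2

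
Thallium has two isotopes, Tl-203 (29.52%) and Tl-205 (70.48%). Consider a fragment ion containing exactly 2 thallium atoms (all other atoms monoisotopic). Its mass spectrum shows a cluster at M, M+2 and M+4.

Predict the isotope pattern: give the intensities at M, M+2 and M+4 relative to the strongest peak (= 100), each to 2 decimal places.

The 2 Tl atoms are independent, so intensities follow the terms of (0.2952 + 0.7048)^2.
P(M) = 0.2952^2 = 0.087143
P(M+2) = 2 × 0.2952^1 × 0.7048^1 = 0.416114
P(M+4) = 0.7048^2 = 0.496743
The M+4 peak is largest (0.496743); scaling to 100 gives 17.54 : 83.77 : 100.00.

17.54 : 83.77 : 100.00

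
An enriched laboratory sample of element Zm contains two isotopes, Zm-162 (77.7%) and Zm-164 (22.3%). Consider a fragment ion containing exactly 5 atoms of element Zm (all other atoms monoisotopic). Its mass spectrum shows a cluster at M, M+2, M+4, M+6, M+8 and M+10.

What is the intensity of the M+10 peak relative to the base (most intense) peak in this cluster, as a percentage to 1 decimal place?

0.1%

Term probabilities: M 0.2832, M+2 0.4064, M+4 0.2333, M+6 0.0670, M+8 0.0096, M+10 0.0006. Base peak = M+2.
P(M+2) = C(5,1) × 0.777^4 × 0.223^1 = 5 × 0.36448871 × 0.2230 = 0.406405 (base)
P(M+10) = C(5,5) × 0.777^0 × 0.223^5 = 1 × 1.0000 × 0.00055147 = 0.000551
Relative intensity = 0.000551 / 0.406405 × 100 = 0.1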